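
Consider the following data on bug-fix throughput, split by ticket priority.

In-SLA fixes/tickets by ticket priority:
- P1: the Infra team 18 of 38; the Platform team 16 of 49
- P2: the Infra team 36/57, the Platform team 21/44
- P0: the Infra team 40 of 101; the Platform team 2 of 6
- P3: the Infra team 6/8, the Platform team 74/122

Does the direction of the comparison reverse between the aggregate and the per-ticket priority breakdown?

Yes

P1: the Infra team 18/38 = 47.4%, the Platform team 16/49 = 32.7% → the Infra team
P2: the Infra team 36/57 = 63.2%, the Platform team 21/44 = 47.7% → the Infra team
P0: the Infra team 40/101 = 39.6%, the Platform team 2/6 = 33.3% → the Infra team
P3: the Infra team 6/8 = 75.0%, the Platform team 74/122 = 60.7% → the Infra team
Overall: the Infra team 100/204 = 49.0%, the Platform team 113/221 = 51.1% → the Platform team
The Infra team wins each ticket group but the Platform team wins overall — the comparison reverses. The Infra team's tickets skew toward P0, which has a lower base rate.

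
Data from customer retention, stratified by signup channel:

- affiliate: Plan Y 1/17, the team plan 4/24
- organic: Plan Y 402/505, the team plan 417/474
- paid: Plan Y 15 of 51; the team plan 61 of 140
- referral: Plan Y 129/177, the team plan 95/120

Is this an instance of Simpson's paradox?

Affiliate: Plan Y 1/17 = 5.9%, the team plan 4/24 = 16.7% → the team plan
Organic: Plan Y 402/505 = 79.6%, the team plan 417/474 = 88.0% → the team plan
Paid: Plan Y 15/51 = 29.4%, the team plan 61/140 = 43.6% → the team plan
Referral: Plan Y 129/177 = 72.9%, the team plan 95/120 = 79.2% → the team plan
Overall: Plan Y 547/750 = 72.9%, the team plan 577/758 = 76.1% → the team plan
The team plan wins overall and in every signup group — no reversal.

No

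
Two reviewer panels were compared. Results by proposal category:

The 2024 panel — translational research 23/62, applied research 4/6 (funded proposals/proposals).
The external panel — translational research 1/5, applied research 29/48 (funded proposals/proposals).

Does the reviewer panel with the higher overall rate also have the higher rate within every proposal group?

Translational research: the 2024 panel 23/62 = 37.1%, the external panel 1/5 = 20.0% → the 2024 panel
Applied research: the 2024 panel 4/6 = 66.7%, the external panel 29/48 = 60.4% → the 2024 panel
Overall: the 2024 panel 27/68 = 39.7%, the external panel 30/53 = 56.6% → the external panel
The 2024 panel wins each proposal group but the external panel wins overall — the comparison reverses. The 2024 panel's proposals skew toward translational research, which has a lower base rate.

No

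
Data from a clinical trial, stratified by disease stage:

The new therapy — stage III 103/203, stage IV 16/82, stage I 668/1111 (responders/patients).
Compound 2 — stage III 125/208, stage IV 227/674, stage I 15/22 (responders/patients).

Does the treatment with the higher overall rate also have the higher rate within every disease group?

Stage III: the new therapy 103/203 = 50.7%, Compound 2 125/208 = 60.1% → Compound 2
Stage IV: the new therapy 16/82 = 19.5%, Compound 2 227/674 = 33.7% → Compound 2
Stage I: the new therapy 668/1111 = 60.1%, Compound 2 15/22 = 68.2% → Compound 2
Overall: the new therapy 787/1396 = 56.4%, Compound 2 367/904 = 40.6% → the new therapy
Compound 2 wins each disease group but the new therapy wins overall — the comparison reverses. Compound 2's patients skew toward stage IV, which has a lower base rate.

No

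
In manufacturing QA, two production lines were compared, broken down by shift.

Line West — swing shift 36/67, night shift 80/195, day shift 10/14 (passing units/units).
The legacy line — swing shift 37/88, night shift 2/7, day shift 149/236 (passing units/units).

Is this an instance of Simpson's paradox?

Swing shift: Line West 36/67 = 53.7%, the legacy line 37/88 = 42.0% → Line West
Night shift: Line West 80/195 = 41.0%, the legacy line 2/7 = 28.6% → Line West
Day shift: Line West 10/14 = 71.4%, the legacy line 149/236 = 63.1% → Line West
Overall: Line West 126/276 = 45.7%, the legacy line 188/331 = 56.8% → the legacy line
Line West wins each shift group but the legacy line wins overall — the comparison reverses. Line West's units skew toward night shift, which has a lower base rate.

Yes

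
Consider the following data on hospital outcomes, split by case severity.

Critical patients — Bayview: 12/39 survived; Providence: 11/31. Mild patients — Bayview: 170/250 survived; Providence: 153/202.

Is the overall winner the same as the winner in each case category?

Critical: Bayview 12/39 = 30.8%, Providence 11/31 = 35.5% → Providence
Mild: Bayview 170/250 = 68.0%, Providence 153/202 = 75.7% → Providence
Overall: Bayview 182/289 = 63.0%, Providence 164/233 = 70.4% → Providence
Providence wins overall and in every case group — no reversal.

Yes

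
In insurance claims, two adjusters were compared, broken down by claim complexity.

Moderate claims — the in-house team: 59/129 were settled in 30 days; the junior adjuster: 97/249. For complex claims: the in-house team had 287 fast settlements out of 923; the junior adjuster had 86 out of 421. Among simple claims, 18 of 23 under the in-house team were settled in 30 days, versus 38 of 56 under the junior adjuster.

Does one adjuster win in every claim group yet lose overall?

Moderate: the in-house team 59/129 = 45.7%, the junior adjuster 97/249 = 39.0% → the in-house team
Complex: the in-house team 287/923 = 31.1%, the junior adjuster 86/421 = 20.4% → the in-house team
Simple: the in-house team 18/23 = 78.3%, the junior adjuster 38/56 = 67.9% → the in-house team
Overall: the in-house team 364/1075 = 33.9%, the junior adjuster 221/726 = 30.4% → the in-house team
The in-house team wins overall and in every claim group — no reversal.

No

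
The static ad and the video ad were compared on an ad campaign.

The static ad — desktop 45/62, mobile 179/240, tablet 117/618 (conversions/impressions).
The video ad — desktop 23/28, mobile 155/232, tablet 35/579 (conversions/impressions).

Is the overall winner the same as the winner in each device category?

Desktop: the static ad 45/62 = 72.6%, the video ad 23/28 = 82.1% → the video ad
Mobile: the static ad 179/240 = 74.6%, the video ad 155/232 = 66.8% → the static ad
Tablet: the static ad 117/618 = 18.9%, the video ad 35/579 = 6.0% → the static ad
Overall: the static ad 341/920 = 37.1%, the video ad 213/839 = 25.4% → the static ad
Neither sweeps: the static ad wins 2 of 3 groups, the video ad wins 1. The static ad wins overall but not every group — no Simpson reversal.

No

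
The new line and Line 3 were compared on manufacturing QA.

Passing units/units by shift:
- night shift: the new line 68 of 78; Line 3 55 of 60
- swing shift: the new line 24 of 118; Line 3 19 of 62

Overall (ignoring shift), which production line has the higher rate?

Line 3

Night shift: the new line 68/78 = 87.2%, Line 3 55/60 = 91.7% → Line 3
Swing shift: the new line 24/118 = 20.3%, Line 3 19/62 = 30.6% → Line 3
Overall: the new line 92/196 = 46.9%, Line 3 74/122 = 60.7% → Line 3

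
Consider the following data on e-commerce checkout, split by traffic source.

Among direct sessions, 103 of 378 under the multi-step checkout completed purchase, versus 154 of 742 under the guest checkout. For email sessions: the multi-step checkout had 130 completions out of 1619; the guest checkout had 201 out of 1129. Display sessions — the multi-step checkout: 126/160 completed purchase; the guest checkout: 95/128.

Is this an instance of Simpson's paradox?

Direct: the multi-step checkout 103/378 = 27.2%, the guest checkout 154/742 = 20.8% → the multi-step checkout
Email: the multi-step checkout 130/1619 = 8.0%, the guest checkout 201/1129 = 17.8% → the guest checkout
Display: the multi-step checkout 126/160 = 78.8%, the guest checkout 95/128 = 74.2% → the multi-step checkout
Overall: the multi-step checkout 359/2157 = 16.6%, the guest checkout 450/1999 = 22.5% → the guest checkout
Neither sweeps: the multi-step checkout wins 2 of 3 groups, the guest checkout wins 1. The guest checkout wins overall but not every group — no Simpson reversal.

No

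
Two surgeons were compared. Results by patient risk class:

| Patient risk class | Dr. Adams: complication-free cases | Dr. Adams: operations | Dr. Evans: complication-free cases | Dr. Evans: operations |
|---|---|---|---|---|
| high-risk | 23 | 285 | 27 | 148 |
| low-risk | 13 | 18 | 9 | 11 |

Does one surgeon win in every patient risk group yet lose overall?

High-risk: Dr. Adams 23/285 = 8.1%, Dr. Evans 27/148 = 18.2% → Dr. Evans
Low-risk: Dr. Adams 13/18 = 72.2%, Dr. Evans 9/11 = 81.8% → Dr. Evans
Overall: Dr. Adams 36/303 = 11.9%, Dr. Evans 36/159 = 22.6% → Dr. Evans
Dr. Evans wins overall and in every patient risk group — no reversal.

No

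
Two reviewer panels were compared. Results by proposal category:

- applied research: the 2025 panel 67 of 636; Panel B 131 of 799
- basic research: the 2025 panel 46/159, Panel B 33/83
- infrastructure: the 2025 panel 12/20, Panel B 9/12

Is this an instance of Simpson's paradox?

Applied research: the 2025 panel 67/636 = 10.5%, Panel B 131/799 = 16.4% → Panel B
Basic research: the 2025 panel 46/159 = 28.9%, Panel B 33/83 = 39.8% → Panel B
Infrastructure: the 2025 panel 12/20 = 60.0%, Panel B 9/12 = 75.0% → Panel B
Overall: the 2025 panel 125/815 = 15.3%, Panel B 173/894 = 19.4% → Panel B
Panel B wins overall and in every proposal group — no reversal.

No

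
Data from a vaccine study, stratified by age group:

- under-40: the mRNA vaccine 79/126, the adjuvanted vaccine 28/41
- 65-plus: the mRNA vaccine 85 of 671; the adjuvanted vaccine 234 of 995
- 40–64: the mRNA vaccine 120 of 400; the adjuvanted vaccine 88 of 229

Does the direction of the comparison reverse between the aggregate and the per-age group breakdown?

Under-40: the mRNA vaccine 79/126 = 62.7%, the adjuvanted vaccine 28/41 = 68.3% → the adjuvanted vaccine
65-plus: the mRNA vaccine 85/671 = 12.7%, the adjuvanted vaccine 234/995 = 23.5% → the adjuvanted vaccine
40–64: the mRNA vaccine 120/400 = 30.0%, the adjuvanted vaccine 88/229 = 38.4% → the adjuvanted vaccine
Overall: the mRNA vaccine 284/1197 = 23.7%, the adjuvanted vaccine 350/1265 = 27.7% → the adjuvanted vaccine
The adjuvanted vaccine wins overall and in every age group — no reversal.

No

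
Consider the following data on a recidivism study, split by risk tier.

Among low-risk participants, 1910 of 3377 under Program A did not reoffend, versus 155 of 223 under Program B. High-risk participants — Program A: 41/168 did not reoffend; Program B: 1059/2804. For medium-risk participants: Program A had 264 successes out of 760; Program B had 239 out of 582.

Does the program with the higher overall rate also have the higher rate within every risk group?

Low-risk: Program A 1910/3377 = 56.6%, Program B 155/223 = 69.5% → Program B
High-risk: Program A 41/168 = 24.4%, Program B 1059/2804 = 37.8% → Program B
Medium-risk: Program A 264/760 = 34.7%, Program B 239/582 = 41.1% → Program B
Overall: Program A 2215/4305 = 51.5%, Program B 1453/3609 = 40.3% → Program A
Program B wins each risk group but Program A wins overall — the comparison reverses. Program B's participants skew toward high-risk, which has a lower base rate.

No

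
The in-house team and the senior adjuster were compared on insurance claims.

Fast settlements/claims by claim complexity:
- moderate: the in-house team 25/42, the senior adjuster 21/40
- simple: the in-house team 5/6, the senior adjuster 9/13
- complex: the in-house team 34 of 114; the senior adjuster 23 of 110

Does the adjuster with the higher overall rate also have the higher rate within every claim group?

Moderate: the in-house team 25/42 = 59.5%, the senior adjuster 21/40 = 52.5% → the in-house team
Simple: the in-house team 5/6 = 83.3%, the senior adjuster 9/13 = 69.2% → the in-house team
Complex: the in-house team 34/114 = 29.8%, the senior adjuster 23/110 = 20.9% → the in-house team
Overall: the in-house team 64/162 = 39.5%, the senior adjuster 53/163 = 32.5% → the in-house team
The in-house team wins overall and in every claim group — no reversal.

Yes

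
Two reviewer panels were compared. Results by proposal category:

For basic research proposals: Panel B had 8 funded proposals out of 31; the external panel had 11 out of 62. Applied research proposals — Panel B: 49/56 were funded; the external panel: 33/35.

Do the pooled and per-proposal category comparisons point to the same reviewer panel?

Basic research: Panel B 8/31 = 25.8%, the external panel 11/62 = 17.7% → Panel B
Applied research: Panel B 49/56 = 87.5%, the external panel 33/35 = 94.3% → the external panel
Overall: Panel B 57/87 = 65.5%, the external panel 44/97 = 45.4% → Panel B
Neither sweeps: Panel B wins 1 of 2 groups, the external panel wins 1. Panel B wins overall but not every group — no Simpson reversal.

No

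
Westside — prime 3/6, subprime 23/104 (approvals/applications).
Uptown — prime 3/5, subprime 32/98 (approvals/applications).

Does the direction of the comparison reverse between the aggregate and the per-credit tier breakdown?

Prime: Westside 3/6 = 50.0%, Uptown 3/5 = 60.0% → Uptown
Subprime: Westside 23/104 = 22.1%, Uptown 32/98 = 32.7% → Uptown
Overall: Westside 26/110 = 23.6%, Uptown 35/103 = 34.0% → Uptown
Uptown wins overall and in every credit group — no reversal.

No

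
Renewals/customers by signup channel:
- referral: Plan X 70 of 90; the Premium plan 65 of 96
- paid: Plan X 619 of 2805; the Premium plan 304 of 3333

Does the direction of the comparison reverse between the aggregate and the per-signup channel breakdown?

No

Referral: Plan X 70/90 = 77.8%, the Premium plan 65/96 = 67.7% → Plan X
Paid: Plan X 619/2805 = 22.1%, the Premium plan 304/3333 = 9.1% → Plan X
Overall: Plan X 689/2895 = 23.8%, the Premium plan 369/3429 = 10.8% → Plan X
Plan X wins overall and in every signup group — no reversal.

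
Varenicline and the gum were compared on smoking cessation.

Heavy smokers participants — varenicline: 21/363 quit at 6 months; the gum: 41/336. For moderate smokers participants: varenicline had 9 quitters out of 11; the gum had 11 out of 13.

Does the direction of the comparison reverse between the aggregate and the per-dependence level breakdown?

No

Heavy smokers: varenicline 21/363 = 5.8%, the gum 41/336 = 12.2% → the gum
Moderate smokers: varenicline 9/11 = 81.8%, the gum 11/13 = 84.6% → the gum
Overall: varenicline 30/374 = 8.0%, the gum 52/349 = 14.9% → the gum
The gum wins overall and in every dependence group — no reversal.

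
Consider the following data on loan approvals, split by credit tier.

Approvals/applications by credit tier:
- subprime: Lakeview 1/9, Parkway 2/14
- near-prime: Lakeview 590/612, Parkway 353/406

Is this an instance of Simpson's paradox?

Subprime: Lakeview 1/9 = 11.1%, Parkway 2/14 = 14.3% → Parkway
Near-prime: Lakeview 590/612 = 96.4%, Parkway 353/406 = 86.9% → Lakeview
Overall: Lakeview 591/621 = 95.2%, Parkway 355/420 = 84.5% → Lakeview
Neither sweeps: Lakeview wins 1 of 2 groups, Parkway wins 1. Lakeview wins overall but not every group — no Simpson reversal.

No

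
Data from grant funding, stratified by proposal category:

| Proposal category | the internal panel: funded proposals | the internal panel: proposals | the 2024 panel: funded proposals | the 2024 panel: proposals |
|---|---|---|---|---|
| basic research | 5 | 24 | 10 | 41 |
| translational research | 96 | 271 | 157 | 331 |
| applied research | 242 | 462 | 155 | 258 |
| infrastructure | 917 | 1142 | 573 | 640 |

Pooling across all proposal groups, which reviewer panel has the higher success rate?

the 2024 panel

Basic research: the internal panel 5/24 = 20.8%, the 2024 panel 10/41 = 24.4% → the 2024 panel
Translational research: the internal panel 96/271 = 35.4%, the 2024 panel 157/331 = 47.4% → the 2024 panel
Applied research: the internal panel 242/462 = 52.4%, the 2024 panel 155/258 = 60.1% → the 2024 panel
Infrastructure: the internal panel 917/1142 = 80.3%, the 2024 panel 573/640 = 89.5% → the 2024 panel
Overall: the internal panel 1260/1899 = 66.4%, the 2024 panel 895/1270 = 70.5% → the 2024 panel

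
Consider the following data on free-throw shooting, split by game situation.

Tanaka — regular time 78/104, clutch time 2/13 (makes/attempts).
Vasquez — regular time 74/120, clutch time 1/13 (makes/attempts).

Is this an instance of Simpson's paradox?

Regular time: Tanaka 78/104 = 75.0%, Vasquez 74/120 = 61.7% → Tanaka
Clutch time: Tanaka 2/13 = 15.4%, Vasquez 1/13 = 7.7% → Tanaka
Overall: Tanaka 80/117 = 68.4%, Vasquez 75/133 = 56.4% → Tanaka
Tanaka wins overall and in every game group — no reversal.

No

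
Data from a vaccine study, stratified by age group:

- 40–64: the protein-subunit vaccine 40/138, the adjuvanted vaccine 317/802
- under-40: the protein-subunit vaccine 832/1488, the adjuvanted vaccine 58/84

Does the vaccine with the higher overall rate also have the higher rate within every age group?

No

40–64: the protein-subunit vaccine 40/138 = 29.0%, the adjuvanted vaccine 317/802 = 39.5% → the adjuvanted vaccine
Under-40: the protein-subunit vaccine 832/1488 = 55.9%, the adjuvanted vaccine 58/84 = 69.0% → the adjuvanted vaccine
Overall: the protein-subunit vaccine 872/1626 = 53.6%, the adjuvanted vaccine 375/886 = 42.3% → the protein-subunit vaccine
The adjuvanted vaccine wins each age group but the protein-subunit vaccine wins overall — the comparison reverses. The adjuvanted vaccine's recipients skew toward 40–64, which has a lower base rate.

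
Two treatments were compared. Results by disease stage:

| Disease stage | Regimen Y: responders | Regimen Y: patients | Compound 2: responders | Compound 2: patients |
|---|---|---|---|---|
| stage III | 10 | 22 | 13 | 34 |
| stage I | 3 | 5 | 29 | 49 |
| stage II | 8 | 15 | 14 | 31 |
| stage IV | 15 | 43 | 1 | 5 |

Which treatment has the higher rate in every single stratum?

Stage III: Regimen Y 10/22 = 45.5%, Compound 2 13/34 = 38.2% → Regimen Y
Stage I: Regimen Y 3/5 = 60.0%, Compound 2 29/49 = 59.2% → Regimen Y
Stage II: Regimen Y 8/15 = 53.3%, Compound 2 14/31 = 45.2% → Regimen Y
Stage IV: Regimen Y 15/43 = 34.9%, Compound 2 1/5 = 20.0% → Regimen Y
Regimen Y has the higher rate in all 4 groups.

Regimen Y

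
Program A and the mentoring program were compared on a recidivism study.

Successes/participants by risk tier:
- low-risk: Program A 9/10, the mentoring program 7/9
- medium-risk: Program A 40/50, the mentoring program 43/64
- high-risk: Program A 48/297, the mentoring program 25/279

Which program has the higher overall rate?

Low-risk: Program A 9/10 = 90.0%, the mentoring program 7/9 = 77.8% → Program A
Medium-risk: Program A 40/50 = 80.0%, the mentoring program 43/64 = 67.2% → Program A
High-risk: Program A 48/297 = 16.2%, the mentoring program 25/279 = 9.0% → Program A
Overall: Program A 97/357 = 27.2%, the mentoring program 75/352 = 21.3% → Program A

Program A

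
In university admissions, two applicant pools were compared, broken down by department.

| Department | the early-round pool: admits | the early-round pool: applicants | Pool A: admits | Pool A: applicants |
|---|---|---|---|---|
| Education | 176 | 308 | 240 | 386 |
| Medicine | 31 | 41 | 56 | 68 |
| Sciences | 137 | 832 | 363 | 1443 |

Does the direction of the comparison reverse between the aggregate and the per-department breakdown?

Education: the early-round pool 176/308 = 57.1%, Pool A 240/386 = 62.2% → Pool A
Medicine: the early-round pool 31/41 = 75.6%, Pool A 56/68 = 82.4% → Pool A
Sciences: the early-round pool 137/832 = 16.5%, Pool A 363/1443 = 25.2% → Pool A
Overall: the early-round pool 344/1181 = 29.1%, Pool A 659/1897 = 34.7% → Pool A
Pool A wins overall and in every department group — no reversal.

No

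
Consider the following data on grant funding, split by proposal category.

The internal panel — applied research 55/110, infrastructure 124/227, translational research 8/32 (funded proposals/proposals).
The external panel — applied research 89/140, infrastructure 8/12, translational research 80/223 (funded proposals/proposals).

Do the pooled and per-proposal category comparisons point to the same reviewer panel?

Applied research: the internal panel 55/110 = 50.0%, the external panel 89/140 = 63.6% → the external panel
Infrastructure: the internal panel 124/227 = 54.6%, the external panel 8/12 = 66.7% → the external panel
Translational research: the internal panel 8/32 = 25.0%, the external panel 80/223 = 35.9% → the external panel
Overall: the internal panel 187/369 = 50.7%, the external panel 177/375 = 47.2% → the internal panel
The external panel wins each proposal group but the internal panel wins overall — the comparison reverses. The external panel's proposals skew toward translational research, which has a lower base rate.

No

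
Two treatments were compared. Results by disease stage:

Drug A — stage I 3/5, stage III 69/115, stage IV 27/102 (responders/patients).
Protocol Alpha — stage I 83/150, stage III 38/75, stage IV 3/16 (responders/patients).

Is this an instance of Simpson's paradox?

Yes

Stage I: Drug A 3/5 = 60.0%, Protocol Alpha 83/150 = 55.3% → Drug A
Stage III: Drug A 69/115 = 60.0%, Protocol Alpha 38/75 = 50.7% → Drug A
Stage IV: Drug A 27/102 = 26.5%, Protocol Alpha 3/16 = 18.8% → Drug A
Overall: Drug A 99/222 = 44.6%, Protocol Alpha 124/241 = 51.5% → Protocol Alpha
Drug A wins each disease group but Protocol Alpha wins overall — the comparison reverses. Drug A's patients skew toward stage IV, which has a lower base rate.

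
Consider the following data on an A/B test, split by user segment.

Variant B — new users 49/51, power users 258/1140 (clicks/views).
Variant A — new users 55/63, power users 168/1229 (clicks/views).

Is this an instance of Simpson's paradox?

New users: Variant B 49/51 = 96.1%, Variant A 55/63 = 87.3% → Variant B
Power users: Variant B 258/1140 = 22.6%, Variant A 168/1229 = 13.7% → Variant B
Overall: Variant B 307/1191 = 25.8%, Variant A 223/1292 = 17.3% → Variant B
Variant B wins overall and in every user group — no reversal.

No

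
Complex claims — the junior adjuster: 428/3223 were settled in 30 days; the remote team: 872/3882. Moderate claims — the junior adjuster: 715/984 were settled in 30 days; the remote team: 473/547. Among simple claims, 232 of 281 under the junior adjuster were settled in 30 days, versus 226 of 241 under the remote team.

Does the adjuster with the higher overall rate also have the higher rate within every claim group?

Complex: the junior adjuster 428/3223 = 13.3%, the remote team 872/3882 = 22.5% → the remote team
Moderate: the junior adjuster 715/984 = 72.7%, the remote team 473/547 = 86.5% → the remote team
Simple: the junior adjuster 232/281 = 82.6%, the remote team 226/241 = 93.8% → the remote team
Overall: the junior adjuster 1375/4488 = 30.6%, the remote team 1571/4670 = 33.6% → the remote team
The remote team wins overall and in every claim group — no reversal.

Yes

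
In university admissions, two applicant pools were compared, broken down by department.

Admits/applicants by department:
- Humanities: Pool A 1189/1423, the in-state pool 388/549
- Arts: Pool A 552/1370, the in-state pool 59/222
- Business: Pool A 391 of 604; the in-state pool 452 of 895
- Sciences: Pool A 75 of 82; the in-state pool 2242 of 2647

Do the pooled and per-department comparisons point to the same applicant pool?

Humanities: Pool A 1189/1423 = 83.6%, the in-state pool 388/549 = 70.7% → Pool A
Arts: Pool A 552/1370 = 40.3%, the in-state pool 59/222 = 26.6% → Pool A
Business: Pool A 391/604 = 64.7%, the in-state pool 452/895 = 50.5% → Pool A
Sciences: Pool A 75/82 = 91.5%, the in-state pool 2242/2647 = 84.7% → Pool A
Overall: Pool A 2207/3479 = 63.4%, the in-state pool 3141/4313 = 72.8% → the in-state pool
Pool A wins each department group but the in-state pool wins overall — the comparison reverses. Pool A's applicants skew toward Arts, which has a lower base rate.

No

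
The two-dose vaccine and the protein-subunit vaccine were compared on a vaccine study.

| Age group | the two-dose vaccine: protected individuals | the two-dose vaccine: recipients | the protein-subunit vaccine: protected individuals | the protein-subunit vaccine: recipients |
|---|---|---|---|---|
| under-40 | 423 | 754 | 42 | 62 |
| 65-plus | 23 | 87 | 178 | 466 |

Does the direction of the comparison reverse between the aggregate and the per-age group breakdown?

Yes

Under-40: the two-dose vaccine 423/754 = 56.1%, the protein-subunit vaccine 42/62 = 67.7% → the protein-subunit vaccine
65-plus: the two-dose vaccine 23/87 = 26.4%, the protein-subunit vaccine 178/466 = 38.2% → the protein-subunit vaccine
Overall: the two-dose vaccine 446/841 = 53.0%, the protein-subunit vaccine 220/528 = 41.7% → the two-dose vaccine
The protein-subunit vaccine wins each age group but the two-dose vaccine wins overall — the comparison reverses. The protein-subunit vaccine's recipients skew toward 65-plus, which has a lower base rate.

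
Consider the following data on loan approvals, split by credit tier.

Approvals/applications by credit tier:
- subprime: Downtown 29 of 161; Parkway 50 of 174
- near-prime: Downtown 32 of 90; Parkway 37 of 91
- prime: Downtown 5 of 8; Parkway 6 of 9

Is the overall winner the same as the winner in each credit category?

Subprime: Downtown 29/161 = 18.0%, Parkway 50/174 = 28.7% → Parkway
Near-prime: Downtown 32/90 = 35.6%, Parkway 37/91 = 40.7% → Parkway
Prime: Downtown 5/8 = 62.5%, Parkway 6/9 = 66.7% → Parkway
Overall: Downtown 66/259 = 25.5%, Parkway 93/274 = 33.9% → Parkway
Parkway wins overall and in every credit group — no reversal.

Yes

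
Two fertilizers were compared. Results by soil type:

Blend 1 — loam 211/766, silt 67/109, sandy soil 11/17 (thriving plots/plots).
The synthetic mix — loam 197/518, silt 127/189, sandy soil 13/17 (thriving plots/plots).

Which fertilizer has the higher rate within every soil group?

Loam: Blend 1 211/766 = 27.5%, the synthetic mix 197/518 = 38.0% → the synthetic mix
Silt: Blend 1 67/109 = 61.5%, the synthetic mix 127/189 = 67.2% → the synthetic mix
Sandy soil: Blend 1 11/17 = 64.7%, the synthetic mix 13/17 = 76.5% → the synthetic mix
The synthetic mix has the higher rate in all 3 groups.

the synthetic mix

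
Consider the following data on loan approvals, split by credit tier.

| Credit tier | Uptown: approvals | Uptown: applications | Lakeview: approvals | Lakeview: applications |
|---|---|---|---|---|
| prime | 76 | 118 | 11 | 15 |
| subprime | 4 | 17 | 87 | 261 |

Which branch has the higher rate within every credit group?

Prime: Uptown 76/118 = 64.4%, Lakeview 11/15 = 73.3% → Lakeview
Subprime: Uptown 4/17 = 23.5%, Lakeview 87/261 = 33.3% → Lakeview
Lakeview has the higher rate in both groups.

Lakeview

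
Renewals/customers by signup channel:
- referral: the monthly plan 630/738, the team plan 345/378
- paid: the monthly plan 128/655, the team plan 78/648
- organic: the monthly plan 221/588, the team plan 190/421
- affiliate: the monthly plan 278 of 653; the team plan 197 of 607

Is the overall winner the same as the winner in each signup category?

No

Referral: the monthly plan 630/738 = 85.4%, the team plan 345/378 = 91.3% → the team plan
Paid: the monthly plan 128/655 = 19.5%, the team plan 78/648 = 12.0% → the monthly plan
Organic: the monthly plan 221/588 = 37.6%, the team plan 190/421 = 45.1% → the team plan
Affiliate: the monthly plan 278/653 = 42.6%, the team plan 197/607 = 32.5% → the monthly plan
Overall: the monthly plan 1257/2634 = 47.7%, the team plan 810/2054 = 39.4% → the monthly plan
Neither sweeps: the monthly plan wins 2 of 4 groups, the team plan wins 2. The monthly plan wins overall but not every group — no Simpson reversal.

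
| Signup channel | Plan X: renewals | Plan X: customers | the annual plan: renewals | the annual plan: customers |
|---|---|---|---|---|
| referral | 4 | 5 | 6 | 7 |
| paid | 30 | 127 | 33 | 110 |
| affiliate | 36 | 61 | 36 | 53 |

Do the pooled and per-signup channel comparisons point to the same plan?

Yes

Referral: Plan X 4/5 = 80.0%, the annual plan 6/7 = 85.7% → the annual plan
Paid: Plan X 30/127 = 23.6%, the annual plan 33/110 = 30.0% → the annual plan
Affiliate: Plan X 36/61 = 59.0%, the annual plan 36/53 = 67.9% → the annual plan
Overall: Plan X 70/193 = 36.3%, the annual plan 75/170 = 44.1% → the annual plan
The annual plan wins overall and in every signup group — no reversal.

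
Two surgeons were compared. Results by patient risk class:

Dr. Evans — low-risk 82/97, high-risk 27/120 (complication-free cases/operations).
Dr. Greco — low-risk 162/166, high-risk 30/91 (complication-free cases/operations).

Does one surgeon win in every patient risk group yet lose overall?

No

Low-risk: Dr. Evans 82/97 = 84.5%, Dr. Greco 162/166 = 97.6% → Dr. Greco
High-risk: Dr. Evans 27/120 = 22.5%, Dr. Greco 30/91 = 33.0% → Dr. Greco
Overall: Dr. Evans 109/217 = 50.2%, Dr. Greco 192/257 = 74.7% → Dr. Greco
Dr. Greco wins overall and in every patient risk group — no reversal.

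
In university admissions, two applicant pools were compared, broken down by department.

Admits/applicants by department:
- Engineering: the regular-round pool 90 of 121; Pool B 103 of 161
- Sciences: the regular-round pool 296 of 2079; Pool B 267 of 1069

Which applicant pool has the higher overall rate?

Engineering: the regular-round pool 90/121 = 74.4%, Pool B 103/161 = 64.0% → the regular-round pool
Sciences: the regular-round pool 296/2079 = 14.2%, Pool B 267/1069 = 25.0% → Pool B
Overall: the regular-round pool 386/2200 = 17.5%, Pool B 370/1230 = 30.1% → Pool B
(Neither sweeps every department group, but Pool B has the higher pooled rate.)

Pool B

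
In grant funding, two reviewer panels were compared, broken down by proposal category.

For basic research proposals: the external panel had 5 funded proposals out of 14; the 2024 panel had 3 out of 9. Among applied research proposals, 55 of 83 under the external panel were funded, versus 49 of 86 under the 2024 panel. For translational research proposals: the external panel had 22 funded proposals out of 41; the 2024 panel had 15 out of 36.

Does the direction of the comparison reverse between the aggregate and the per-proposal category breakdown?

Basic research: the external panel 5/14 = 35.7%, the 2024 panel 3/9 = 33.3% → the external panel
Applied research: the external panel 55/83 = 66.3%, the 2024 panel 49/86 = 57.0% → the external panel
Translational research: the external panel 22/41 = 53.7%, the 2024 panel 15/36 = 41.7% → the external panel
Overall: the external panel 82/138 = 59.4%, the 2024 panel 67/131 = 51.1% → the external panel
The external panel wins overall and in every proposal group — no reversal.

No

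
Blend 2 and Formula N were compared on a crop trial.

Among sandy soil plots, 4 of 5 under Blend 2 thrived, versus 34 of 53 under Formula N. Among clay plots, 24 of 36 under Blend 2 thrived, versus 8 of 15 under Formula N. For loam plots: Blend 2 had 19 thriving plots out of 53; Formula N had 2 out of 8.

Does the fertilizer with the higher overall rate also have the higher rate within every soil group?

No

Sandy soil: Blend 2 4/5 = 80.0%, Formula N 34/53 = 64.2% → Blend 2
Clay: Blend 2 24/36 = 66.7%, Formula N 8/15 = 53.3% → Blend 2
Loam: Blend 2 19/53 = 35.8%, Formula N 2/8 = 25.0% → Blend 2
Overall: Blend 2 47/94 = 50.0%, Formula N 44/76 = 57.9% → Formula N
Blend 2 wins each soil group but Formula N wins overall — the comparison reverses. Blend 2's plots skew toward loam, which has a lower base rate.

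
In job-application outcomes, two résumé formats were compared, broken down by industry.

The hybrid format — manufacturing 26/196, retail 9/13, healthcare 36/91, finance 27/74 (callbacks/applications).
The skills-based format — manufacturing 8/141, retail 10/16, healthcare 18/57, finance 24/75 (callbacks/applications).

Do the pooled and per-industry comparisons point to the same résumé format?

Manufacturing: the hybrid format 26/196 = 13.3%, the skills-based format 8/141 = 5.7% → the hybrid format
Retail: the hybrid format 9/13 = 69.2%, the skills-based format 10/16 = 62.5% → the hybrid format
Healthcare: the hybrid format 36/91 = 39.6%, the skills-based format 18/57 = 31.6% → the hybrid format
Finance: the hybrid format 27/74 = 36.5%, the skills-based format 24/75 = 32.0% → the hybrid format
Overall: the hybrid format 98/374 = 26.2%, the skills-based format 60/289 = 20.8% → the hybrid format
The hybrid format wins overall and in every industry group — no reversal.

Yes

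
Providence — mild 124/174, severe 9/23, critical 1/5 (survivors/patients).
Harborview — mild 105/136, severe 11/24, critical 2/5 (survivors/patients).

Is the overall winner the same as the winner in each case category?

Yes

Mild: Providence 124/174 = 71.3%, Harborview 105/136 = 77.2% → Harborview
Severe: Providence 9/23 = 39.1%, Harborview 11/24 = 45.8% → Harborview
Critical: Providence 1/5 = 20.0%, Harborview 2/5 = 40.0% → Harborview
Overall: Providence 134/202 = 66.3%, Harborview 118/165 = 71.5% → Harborview
Harborview wins overall and in every case group — no reversal.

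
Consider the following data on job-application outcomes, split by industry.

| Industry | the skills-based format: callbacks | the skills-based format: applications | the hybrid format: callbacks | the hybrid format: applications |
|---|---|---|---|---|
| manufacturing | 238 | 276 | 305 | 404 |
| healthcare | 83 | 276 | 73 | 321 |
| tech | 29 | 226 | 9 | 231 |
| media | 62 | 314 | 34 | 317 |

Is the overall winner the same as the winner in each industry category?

Manufacturing: the skills-based format 238/276 = 86.2%, the hybrid format 305/404 = 75.5% → the skills-based format
Healthcare: the skills-based format 83/276 = 30.1%, the hybrid format 73/321 = 22.7% → the skills-based format
Tech: the skills-based format 29/226 = 12.8%, the hybrid format 9/231 = 3.9% → the skills-based format
Media: the skills-based format 62/314 = 19.7%, the hybrid format 34/317 = 10.7% → the skills-based format
Overall: the skills-based format 412/1092 = 37.7%, the hybrid format 421/1273 = 33.1% → the skills-based format
The skills-based format wins overall and in every industry group — no reversal.

Yes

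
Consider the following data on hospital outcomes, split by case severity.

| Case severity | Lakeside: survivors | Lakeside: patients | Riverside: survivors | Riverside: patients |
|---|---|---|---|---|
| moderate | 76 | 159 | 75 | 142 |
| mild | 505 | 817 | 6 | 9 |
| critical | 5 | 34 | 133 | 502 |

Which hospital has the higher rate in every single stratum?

Moderate: Lakeside 76/159 = 47.8%, Riverside 75/142 = 52.8% → Riverside
Mild: Lakeside 505/817 = 61.8%, Riverside 6/9 = 66.7% → Riverside
Critical: Lakeside 5/34 = 14.7%, Riverside 133/502 = 26.5% → Riverside
Riverside has the higher rate in all 3 groups.

Riverside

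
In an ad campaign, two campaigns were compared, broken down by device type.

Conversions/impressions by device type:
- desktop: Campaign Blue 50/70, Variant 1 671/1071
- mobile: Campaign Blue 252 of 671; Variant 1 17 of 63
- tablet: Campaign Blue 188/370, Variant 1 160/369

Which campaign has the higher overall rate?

Variant 1

Desktop: Campaign Blue 50/70 = 71.4%, Variant 1 671/1071 = 62.7% → Campaign Blue
Mobile: Campaign Blue 252/671 = 37.6%, Variant 1 17/63 = 27.0% → Campaign Blue
Tablet: Campaign Blue 188/370 = 50.8%, Variant 1 160/369 = 43.4% → Campaign Blue
Overall: Campaign Blue 490/1111 = 44.1%, Variant 1 848/1503 = 56.4% → Variant 1
(Campaign Blue wins every device group but Variant 1 wins overall — Campaign Blue's impressions skew toward the low-rate mobile group.)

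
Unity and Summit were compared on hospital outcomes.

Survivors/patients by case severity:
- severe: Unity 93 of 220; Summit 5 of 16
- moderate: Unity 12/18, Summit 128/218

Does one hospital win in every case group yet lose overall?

Severe: Unity 93/220 = 42.3%, Summit 5/16 = 31.2% → Unity
Moderate: Unity 12/18 = 66.7%, Summit 128/218 = 58.7% → Unity
Overall: Unity 105/238 = 44.1%, Summit 133/234 = 56.8% → Summit
Unity wins each case group but Summit wins overall — the comparison reverses. Unity's patients skew toward severe, which has a lower base rate.

Yes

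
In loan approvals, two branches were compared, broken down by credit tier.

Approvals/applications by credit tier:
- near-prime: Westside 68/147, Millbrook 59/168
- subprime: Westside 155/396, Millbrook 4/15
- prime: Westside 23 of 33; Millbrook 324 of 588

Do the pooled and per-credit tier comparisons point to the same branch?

No

Near-prime: Westside 68/147 = 46.3%, Millbrook 59/168 = 35.1% → Westside
Subprime: Westside 155/396 = 39.1%, Millbrook 4/15 = 26.7% → Westside
Prime: Westside 23/33 = 69.7%, Millbrook 324/588 = 55.1% → Westside
Overall: Westside 246/576 = 42.7%, Millbrook 387/771 = 50.2% → Millbrook
Westside wins each credit group but Millbrook wins overall — the comparison reverses. Westside's applications skew toward subprime, which has a lower base rate.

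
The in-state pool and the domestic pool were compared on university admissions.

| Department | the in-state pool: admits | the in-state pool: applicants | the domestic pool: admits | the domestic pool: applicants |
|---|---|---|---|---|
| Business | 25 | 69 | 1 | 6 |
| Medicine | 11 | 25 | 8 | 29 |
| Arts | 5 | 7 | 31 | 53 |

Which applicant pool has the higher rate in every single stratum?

Business: the in-state pool 25/69 = 36.2%, the domestic pool 1/6 = 16.7% → the in-state pool
Medicine: the in-state pool 11/25 = 44.0%, the domestic pool 8/29 = 27.6% → the in-state pool
Arts: the in-state pool 5/7 = 71.4%, the domestic pool 31/53 = 58.5% → the in-state pool
The in-state pool has the higher rate in all 3 groups.

the in-state pool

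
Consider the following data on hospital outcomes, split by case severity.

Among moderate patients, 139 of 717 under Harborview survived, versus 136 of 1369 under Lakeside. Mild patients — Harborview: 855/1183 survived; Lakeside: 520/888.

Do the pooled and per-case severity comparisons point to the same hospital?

Yes

Moderate: Harborview 139/717 = 19.4%, Lakeside 136/1369 = 9.9% → Harborview
Mild: Harborview 855/1183 = 72.3%, Lakeside 520/888 = 58.6% → Harborview
Overall: Harborview 994/1900 = 52.3%, Lakeside 656/2257 = 29.1% → Harborview
Harborview wins overall and in every case group — no reversal.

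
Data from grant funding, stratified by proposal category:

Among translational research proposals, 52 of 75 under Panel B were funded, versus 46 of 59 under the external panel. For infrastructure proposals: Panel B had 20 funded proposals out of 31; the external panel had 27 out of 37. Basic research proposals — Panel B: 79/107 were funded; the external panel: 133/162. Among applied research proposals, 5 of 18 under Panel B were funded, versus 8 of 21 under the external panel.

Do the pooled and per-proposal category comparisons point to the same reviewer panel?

Yes

Translational research: Panel B 52/75 = 69.3%, the external panel 46/59 = 78.0% → the external panel
Infrastructure: Panel B 20/31 = 64.5%, the external panel 27/37 = 73.0% → the external panel
Basic research: Panel B 79/107 = 73.8%, the external panel 133/162 = 82.1% → the external panel
Applied research: Panel B 5/18 = 27.8%, the external panel 8/21 = 38.1% → the external panel
Overall: Panel B 156/231 = 67.5%, the external panel 214/279 = 76.7% → the external panel
The external panel wins overall and in every proposal group — no reversal.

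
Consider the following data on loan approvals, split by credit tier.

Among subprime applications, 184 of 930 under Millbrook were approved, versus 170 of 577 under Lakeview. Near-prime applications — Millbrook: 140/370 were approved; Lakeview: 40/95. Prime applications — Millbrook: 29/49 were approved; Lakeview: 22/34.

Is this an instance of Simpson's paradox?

No

Subprime: Millbrook 184/930 = 19.8%, Lakeview 170/577 = 29.5% → Lakeview
Near-prime: Millbrook 140/370 = 37.8%, Lakeview 40/95 = 42.1% → Lakeview
Prime: Millbrook 29/49 = 59.2%, Lakeview 22/34 = 64.7% → Lakeview
Overall: Millbrook 353/1349 = 26.2%, Lakeview 232/706 = 32.9% → Lakeview
Lakeview wins overall and in every credit group — no reversal.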